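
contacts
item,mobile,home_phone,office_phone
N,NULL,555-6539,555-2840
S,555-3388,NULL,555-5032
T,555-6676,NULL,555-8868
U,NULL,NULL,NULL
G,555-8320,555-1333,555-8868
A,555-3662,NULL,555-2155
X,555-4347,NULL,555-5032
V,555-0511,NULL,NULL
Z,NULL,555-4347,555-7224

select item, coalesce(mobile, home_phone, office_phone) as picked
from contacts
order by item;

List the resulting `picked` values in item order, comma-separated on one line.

item=A: mobile=555-3662 → 555-3662
item=G: mobile=555-8320 → 555-8320
item=N: mobile=NULL, home_phone=555-6539 → 555-6539
item=S: mobile=555-3388 → 555-3388
item=T: mobile=555-6676 → 555-6676
item=U: mobile=NULL, home_phone=NULL, office_phone=NULL (all NULL) → NULL
item=V: mobile=555-0511 → 555-0511
item=X: mobile=555-4347 → 555-4347
item=Z: mobile=NULL, home_phone=555-4347 → 555-4347

555-3662, 555-8320, 555-6539, 555-3388, 555-6676, NULL, 555-0511, 555-4347, 555-4347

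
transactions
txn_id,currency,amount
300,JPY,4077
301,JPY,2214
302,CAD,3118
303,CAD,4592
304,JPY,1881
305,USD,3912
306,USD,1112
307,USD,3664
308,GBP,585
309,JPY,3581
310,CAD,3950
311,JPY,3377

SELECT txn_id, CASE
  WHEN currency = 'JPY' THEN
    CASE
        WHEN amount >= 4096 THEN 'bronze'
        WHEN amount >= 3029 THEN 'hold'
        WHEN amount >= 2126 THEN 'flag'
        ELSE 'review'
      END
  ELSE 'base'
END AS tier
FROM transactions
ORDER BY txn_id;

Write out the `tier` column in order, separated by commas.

hold, flag, base, base, review, base, base, base, base, hold, base, hold

txn_id=300: currency='JPY' → inner[amount >= 3029] → hold
txn_id=301: currency='JPY' → inner[amount >= 2126] → flag
txn_id=302: currency='CAD' → outer ELSE → base
txn_id=303: currency='CAD' → outer ELSE → base
txn_id=304: currency='JPY' → inner[ELSE] → review
txn_id=305: currency='USD' → outer ELSE → base
txn_id=306: currency='USD' → outer ELSE → base
txn_id=307: currency='USD' → outer ELSE → base
txn_id=308: currency='GBP' → outer ELSE → base
txn_id=309: currency='JPY' → inner[amount >= 3029] → hold
txn_id=310: currency='CAD' → outer ELSE → base
txn_id=311: currency='JPY' → inner[amount >= 3029] → hold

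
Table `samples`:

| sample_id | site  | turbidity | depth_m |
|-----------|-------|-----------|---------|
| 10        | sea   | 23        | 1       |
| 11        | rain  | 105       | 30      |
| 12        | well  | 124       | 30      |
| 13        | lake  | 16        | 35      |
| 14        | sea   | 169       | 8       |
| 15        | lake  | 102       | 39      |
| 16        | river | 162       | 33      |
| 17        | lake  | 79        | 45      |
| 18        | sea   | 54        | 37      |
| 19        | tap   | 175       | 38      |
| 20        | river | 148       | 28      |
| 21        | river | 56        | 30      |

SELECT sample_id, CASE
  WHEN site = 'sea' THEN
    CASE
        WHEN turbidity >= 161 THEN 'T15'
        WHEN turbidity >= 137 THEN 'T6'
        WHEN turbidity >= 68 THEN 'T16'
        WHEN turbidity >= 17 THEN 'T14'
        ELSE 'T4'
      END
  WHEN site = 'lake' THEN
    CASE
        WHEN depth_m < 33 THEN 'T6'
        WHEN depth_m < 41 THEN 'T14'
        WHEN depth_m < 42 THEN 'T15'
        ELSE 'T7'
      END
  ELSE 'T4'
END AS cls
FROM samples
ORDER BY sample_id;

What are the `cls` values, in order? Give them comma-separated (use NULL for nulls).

T14, T4, T4, T14, T15, T14, T4, T7, T14, T4, T4, T4

sample_id=10: site='sea' → inner[turbidity >= 17] → T14
sample_id=11: site='rain' → outer ELSE → T4
sample_id=12: site='well' → outer ELSE → T4
sample_id=13: site='lake' → inner[depth_m < 41] → T14
sample_id=14: site='sea' → inner[turbidity >= 161] → T15
sample_id=15: site='lake' → inner[depth_m < 41] → T14
sample_id=16: site='river' → outer ELSE → T4
sample_id=17: site='lake' → inner[ELSE] → T7
sample_id=18: site='sea' → inner[turbidity >= 17] → T14
sample_id=19: site='tap' → outer ELSE → T4
sample_id=20: site='river' → outer ELSE → T4
sample_id=21: site='river' → outer ELSE → T4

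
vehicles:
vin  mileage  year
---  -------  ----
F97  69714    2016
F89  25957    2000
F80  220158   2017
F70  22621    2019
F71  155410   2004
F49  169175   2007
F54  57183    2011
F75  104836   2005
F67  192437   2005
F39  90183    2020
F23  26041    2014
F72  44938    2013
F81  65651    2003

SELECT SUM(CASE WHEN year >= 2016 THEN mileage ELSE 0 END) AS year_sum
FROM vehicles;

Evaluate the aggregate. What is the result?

vin=F97: ✓ → 69714
vin=F89: ✗
vin=F80: ✓ → 220158
vin=F70: ✓ → 22621
vin=F71: ✗
vin=F49: ✗
vin=F54: ✗
vin=F75: ✗
vin=F67: ✗
vin=F39: ✓ → 90183
vin=F23: ✗
vin=F72: ✗
vin=F81: ✗
year_sum = 69714 + 220158 + 22621 + 90183 = 402676

402676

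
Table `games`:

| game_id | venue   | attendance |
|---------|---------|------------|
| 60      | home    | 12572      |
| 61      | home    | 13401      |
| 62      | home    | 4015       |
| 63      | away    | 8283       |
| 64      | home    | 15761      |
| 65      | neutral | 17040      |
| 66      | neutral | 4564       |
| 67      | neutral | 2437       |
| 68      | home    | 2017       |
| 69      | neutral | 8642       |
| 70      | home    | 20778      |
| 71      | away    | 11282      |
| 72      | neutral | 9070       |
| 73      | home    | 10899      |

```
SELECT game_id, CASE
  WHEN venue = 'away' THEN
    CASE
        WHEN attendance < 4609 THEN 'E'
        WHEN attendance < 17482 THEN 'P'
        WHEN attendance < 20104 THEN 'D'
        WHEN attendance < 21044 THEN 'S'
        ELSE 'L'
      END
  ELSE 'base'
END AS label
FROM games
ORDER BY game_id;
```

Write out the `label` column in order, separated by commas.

game_id=60: venue='home' → outer ELSE → base
game_id=61: venue='home' → outer ELSE → base
game_id=62: venue='home' → outer ELSE → base
game_id=63: venue='away' → inner[attendance < 17482] → P
game_id=64: venue='home' → outer ELSE → base
game_id=65: venue='neutral' → outer ELSE → base
game_id=66: venue='neutral' → outer ELSE → base
game_id=67: venue='neutral' → outer ELSE → base
game_id=68: venue='home' → outer ELSE → base
game_id=69: venue='neutral' → outer ELSE → base
game_id=70: venue='home' → outer ELSE → base
game_id=71: venue='away' → inner[attendance < 17482] → P
game_id=72: venue='neutral' → outer ELSE → base
game_id=73: venue='home' → outer ELSE → base

base, base, base, P, base, base, base, base, base, base, base, P, base, base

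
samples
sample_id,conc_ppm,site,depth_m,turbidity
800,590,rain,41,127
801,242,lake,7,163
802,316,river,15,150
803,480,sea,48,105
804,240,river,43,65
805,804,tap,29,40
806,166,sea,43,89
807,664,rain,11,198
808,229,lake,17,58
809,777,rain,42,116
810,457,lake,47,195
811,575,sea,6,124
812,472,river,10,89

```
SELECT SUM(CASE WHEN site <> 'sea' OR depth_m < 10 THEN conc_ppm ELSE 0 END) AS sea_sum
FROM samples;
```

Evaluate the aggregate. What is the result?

sample_id=800: ✓ → 590
sample_id=801: ✓ → 242
sample_id=802: ✓ → 316
sample_id=803: ✗
sample_id=804: ✓ → 240
sample_id=805: ✓ → 804
sample_id=806: ✗
sample_id=807: ✓ → 664
sample_id=808: ✓ → 229
sample_id=809: ✓ → 777
sample_id=810: ✓ → 457
sample_id=811: ✓ → 575
sample_id=812: ✓ → 472
sea_sum = 590 + 242 + 316 + 240 + 804 + 664 + 229 + 777 + 457 + 575 + 472 = 5366

5366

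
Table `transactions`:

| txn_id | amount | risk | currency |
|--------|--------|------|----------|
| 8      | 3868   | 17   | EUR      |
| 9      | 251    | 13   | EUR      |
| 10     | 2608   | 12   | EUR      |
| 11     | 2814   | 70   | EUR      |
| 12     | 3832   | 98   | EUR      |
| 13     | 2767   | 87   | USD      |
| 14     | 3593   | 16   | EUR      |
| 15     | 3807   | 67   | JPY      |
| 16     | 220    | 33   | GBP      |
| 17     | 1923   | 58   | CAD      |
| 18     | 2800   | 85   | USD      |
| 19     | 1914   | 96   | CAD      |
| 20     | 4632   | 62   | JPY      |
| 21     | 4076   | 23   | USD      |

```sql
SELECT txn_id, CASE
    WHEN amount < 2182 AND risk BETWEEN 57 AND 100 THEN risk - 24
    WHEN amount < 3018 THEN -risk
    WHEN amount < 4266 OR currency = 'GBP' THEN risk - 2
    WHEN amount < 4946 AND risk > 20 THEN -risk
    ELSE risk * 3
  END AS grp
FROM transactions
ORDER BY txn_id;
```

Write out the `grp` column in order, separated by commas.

15, -13, -12, -70, 96, -87, 14, 65, -33, 34, -85, 72, -62, 21

txn_id=8: amount < 4266 OR currency = 'GBP' → 15
txn_id=9: amount < 3018 → -13
txn_id=10: amount < 3018 → -12
txn_id=11: amount < 3018 → -70
txn_id=12: amount < 4266 OR currency = 'GBP' → 96
txn_id=13: amount < 3018 → -87
txn_id=14: amount < 4266 OR currency = 'GBP' → 14
txn_id=15: amount < 4266 OR currency = 'GBP' → 65
txn_id=16: amount < 3018 → -33
txn_id=17: amount < 2182 AND risk BETWEEN 57 AND 100 → 34
txn_id=18: amount < 3018 → -85
txn_id=19: amount < 2182 AND risk BETWEEN 57 AND 100 → 72
txn_id=20: amount < 4946 AND risk > 20 → -62
txn_id=21: amount < 4266 OR currency = 'GBP' → 21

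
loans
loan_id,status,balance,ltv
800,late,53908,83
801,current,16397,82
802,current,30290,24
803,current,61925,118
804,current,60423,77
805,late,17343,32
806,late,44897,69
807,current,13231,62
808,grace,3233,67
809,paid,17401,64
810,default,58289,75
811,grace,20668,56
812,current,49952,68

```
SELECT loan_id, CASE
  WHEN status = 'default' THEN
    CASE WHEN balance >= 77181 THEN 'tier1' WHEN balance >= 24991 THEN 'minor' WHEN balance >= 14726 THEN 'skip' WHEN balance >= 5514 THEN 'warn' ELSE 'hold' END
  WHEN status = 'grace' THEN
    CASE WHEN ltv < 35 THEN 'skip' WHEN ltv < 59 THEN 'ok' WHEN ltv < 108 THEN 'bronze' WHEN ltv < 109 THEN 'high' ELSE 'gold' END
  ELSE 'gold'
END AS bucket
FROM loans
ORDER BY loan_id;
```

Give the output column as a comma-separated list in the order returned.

gold, gold, gold, gold, gold, gold, gold, gold, bronze, gold, minor, ok, gold

loan_id=800: status='late' → outer ELSE → gold
loan_id=801: status='current' → outer ELSE → gold
loan_id=802: status='current' → outer ELSE → gold
loan_id=803: status='current' → outer ELSE → gold
loan_id=804: status='current' → outer ELSE → gold
loan_id=805: status='late' → outer ELSE → gold
loan_id=806: status='late' → outer ELSE → gold
loan_id=807: status='current' → outer ELSE → gold
loan_id=808: status='grace' → inner[ltv < 108] → bronze
loan_id=809: status='paid' → outer ELSE → gold
loan_id=810: status='default' → inner[balance >= 24991] → minor
loan_id=811: status='grace' → inner[ltv < 59] → ok
loan_id=812: status='current' → outer ELSE → gold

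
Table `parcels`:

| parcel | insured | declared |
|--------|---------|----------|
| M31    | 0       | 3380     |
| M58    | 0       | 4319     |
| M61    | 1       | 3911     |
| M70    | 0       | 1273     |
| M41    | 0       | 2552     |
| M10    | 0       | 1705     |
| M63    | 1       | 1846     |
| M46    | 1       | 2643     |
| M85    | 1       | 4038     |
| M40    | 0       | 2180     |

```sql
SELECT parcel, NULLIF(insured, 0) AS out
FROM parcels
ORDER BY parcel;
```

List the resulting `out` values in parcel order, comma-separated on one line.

NULL, NULL, NULL, NULL, 1, NULL, 1, 1, NULL, 1

parcel=M10: insured=0 vs 0: equal → NULL
parcel=M31: insured=0 vs 0: equal → NULL
parcel=M40: insured=0 vs 0: equal → NULL
parcel=M41: insured=0 vs 0: equal → NULL
parcel=M46: insured=1 vs 0: differ → 1
parcel=M58: insured=0 vs 0: equal → NULL
parcel=M61: insured=1 vs 0: differ → 1
parcel=M63: insured=1 vs 0: differ → 1
parcel=M70: insured=0 vs 0: equal → NULL
parcel=M85: insured=1 vs 0: differ → 1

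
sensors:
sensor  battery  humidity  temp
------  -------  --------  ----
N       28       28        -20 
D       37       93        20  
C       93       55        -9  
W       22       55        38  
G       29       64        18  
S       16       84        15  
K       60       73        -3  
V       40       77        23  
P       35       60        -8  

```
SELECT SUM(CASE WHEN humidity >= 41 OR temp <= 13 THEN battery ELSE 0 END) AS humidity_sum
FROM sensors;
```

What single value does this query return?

sensor=N: ✓ → 28
sensor=D: ✓ → 37
sensor=C: ✓ → 93
sensor=W: ✓ → 22
sensor=G: ✓ → 29
sensor=S: ✓ → 16
sensor=K: ✓ → 60
sensor=V: ✓ → 40
sensor=P: ✓ → 35
humidity_sum = 28 + 37 + 93 + 22 + 29 + 16 + 60 + 40 + 35 = 360

360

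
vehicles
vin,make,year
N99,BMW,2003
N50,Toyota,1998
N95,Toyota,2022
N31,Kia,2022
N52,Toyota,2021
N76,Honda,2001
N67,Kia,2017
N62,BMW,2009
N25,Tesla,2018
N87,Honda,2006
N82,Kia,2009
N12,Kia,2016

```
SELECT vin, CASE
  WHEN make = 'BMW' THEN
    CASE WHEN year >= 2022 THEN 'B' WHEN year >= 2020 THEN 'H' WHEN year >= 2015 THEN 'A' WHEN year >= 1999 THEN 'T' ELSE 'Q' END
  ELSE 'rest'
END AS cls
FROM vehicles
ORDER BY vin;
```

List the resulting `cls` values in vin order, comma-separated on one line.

rest, rest, rest, rest, rest, T, rest, rest, rest, rest, rest, T

vin=N12: make='Kia' → outer ELSE → rest
vin=N25: make='Tesla' → outer ELSE → rest
vin=N31: make='Kia' → outer ELSE → rest
vin=N50: make='Toyota' → outer ELSE → rest
vin=N52: make='Toyota' → outer ELSE → rest
vin=N62: make='BMW' → inner[year >= 1999] → T
vin=N67: make='Kia' → outer ELSE → rest
vin=N76: make='Honda' → outer ELSE → rest
vin=N82: make='Kia' → outer ELSE → rest
vin=N87: make='Honda' → outer ELSE → rest
vin=N95: make='Toyota' → outer ELSE → rest
vin=N99: make='BMW' → inner[year >= 1999] → T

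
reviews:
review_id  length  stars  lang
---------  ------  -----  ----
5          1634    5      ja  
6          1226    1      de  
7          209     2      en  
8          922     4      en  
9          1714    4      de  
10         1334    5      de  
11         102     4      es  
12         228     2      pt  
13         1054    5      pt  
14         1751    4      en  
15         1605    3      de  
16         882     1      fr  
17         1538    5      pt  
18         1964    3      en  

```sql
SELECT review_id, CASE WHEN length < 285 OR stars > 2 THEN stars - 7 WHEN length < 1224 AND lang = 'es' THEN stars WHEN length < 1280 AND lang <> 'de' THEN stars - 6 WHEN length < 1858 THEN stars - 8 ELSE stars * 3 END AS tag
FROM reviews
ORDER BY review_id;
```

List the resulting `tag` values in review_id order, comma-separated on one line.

-2, -7, -5, -3, -3, -2, -3, -5, -2, -3, -4, -5, -2, -4

review_id=5: length < 285 OR stars > 2 → -2
review_id=6: length < 1858 → -7
review_id=7: length < 285 OR stars > 2 → -5
review_id=8: length < 285 OR stars > 2 → -3
review_id=9: length < 285 OR stars > 2 → -3
review_id=10: length < 285 OR stars > 2 → -2
review_id=11: length < 285 OR stars > 2 → -3
review_id=12: length < 285 OR stars > 2 → -5
review_id=13: length < 285 OR stars > 2 → -2
review_id=14: length < 285 OR stars > 2 → -3
review_id=15: length < 285 OR stars > 2 → -4
review_id=16: length < 1280 AND lang <> 'de' → -5
review_id=17: length < 285 OR stars > 2 → -2
review_id=18: length < 285 OR stars > 2 → -4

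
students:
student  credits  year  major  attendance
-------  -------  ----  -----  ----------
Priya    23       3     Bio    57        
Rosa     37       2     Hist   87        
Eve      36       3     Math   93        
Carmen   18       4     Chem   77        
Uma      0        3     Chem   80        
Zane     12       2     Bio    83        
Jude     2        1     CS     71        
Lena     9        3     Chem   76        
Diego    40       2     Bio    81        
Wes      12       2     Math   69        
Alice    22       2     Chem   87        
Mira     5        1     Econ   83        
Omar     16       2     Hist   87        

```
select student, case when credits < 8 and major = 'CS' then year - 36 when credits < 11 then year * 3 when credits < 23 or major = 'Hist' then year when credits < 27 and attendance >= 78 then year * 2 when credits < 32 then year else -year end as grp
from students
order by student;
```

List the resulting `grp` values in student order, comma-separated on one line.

2, 4, -2, -3, -35, 9, 3, 2, 3, 2, 9, 2, 2

student=Alice: credits < 23 or major = 'Hist' → 2
student=Carmen: credits < 23 or major = 'Hist' → 4
student=Diego: ELSE → -2
student=Eve: ELSE → -3
student=Jude: credits < 8 and major = 'CS' → -35
student=Lena: credits < 11 → 9
student=Mira: credits < 11 → 3
student=Omar: credits < 23 or major = 'Hist' → 2
student=Priya: credits < 32 → 3
student=Rosa: credits < 23 or major = 'Hist' → 2
student=Uma: credits < 11 → 9
student=Wes: credits < 23 or major = 'Hist' → 2
student=Zane: credits < 23 or major = 'Hist' → 2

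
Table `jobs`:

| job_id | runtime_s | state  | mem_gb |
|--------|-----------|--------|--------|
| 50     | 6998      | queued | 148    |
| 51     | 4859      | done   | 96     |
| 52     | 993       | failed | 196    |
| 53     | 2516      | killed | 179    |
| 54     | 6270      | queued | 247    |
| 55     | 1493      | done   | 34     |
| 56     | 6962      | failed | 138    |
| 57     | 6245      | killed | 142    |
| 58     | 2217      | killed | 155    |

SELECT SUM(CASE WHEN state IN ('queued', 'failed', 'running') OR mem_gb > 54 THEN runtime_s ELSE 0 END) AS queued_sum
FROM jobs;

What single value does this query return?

job_id=50: ✓ → 6998
job_id=51: ✓ → 4859
job_id=52: ✓ → 993
job_id=53: ✓ → 2516
job_id=54: ✓ → 6270
job_id=55: ✗
job_id=56: ✓ → 6962
job_id=57: ✓ → 6245
job_id=58: ✓ → 2217
queued_sum = 6998 + 4859 + 993 + 2516 + 6270 + 6962 + 6245 + 2217 = 37060

37060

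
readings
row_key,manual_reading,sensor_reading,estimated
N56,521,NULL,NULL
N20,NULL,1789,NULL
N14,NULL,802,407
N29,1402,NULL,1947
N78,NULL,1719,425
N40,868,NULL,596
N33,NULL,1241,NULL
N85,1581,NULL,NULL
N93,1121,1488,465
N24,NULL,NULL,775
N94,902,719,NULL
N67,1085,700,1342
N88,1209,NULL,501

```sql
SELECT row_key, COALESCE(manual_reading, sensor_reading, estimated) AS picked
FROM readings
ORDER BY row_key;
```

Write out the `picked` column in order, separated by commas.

802, 1789, 775, 1402, 1241, 868, 521, 1085, 1719, 1581, 1209, 1121, 902

row_key=N14: manual_reading=NULL, sensor_reading=802 → 802
row_key=N20: manual_reading=NULL, sensor_reading=1789 → 1789
row_key=N24: manual_reading=NULL, sensor_reading=NULL, estimated=775 → 775
row_key=N29: manual_reading=1402 → 1402
row_key=N33: manual_reading=NULL, sensor_reading=1241 → 1241
row_key=N40: manual_reading=868 → 868
row_key=N56: manual_reading=521 → 521
row_key=N67: manual_reading=1085 → 1085
row_key=N78: manual_reading=NULL, sensor_reading=1719 → 1719
row_key=N85: manual_reading=1581 → 1581
row_key=N88: manual_reading=1209 → 1209
row_key=N93: manual_reading=1121 → 1121
row_key=N94: manual_reading=902 → 902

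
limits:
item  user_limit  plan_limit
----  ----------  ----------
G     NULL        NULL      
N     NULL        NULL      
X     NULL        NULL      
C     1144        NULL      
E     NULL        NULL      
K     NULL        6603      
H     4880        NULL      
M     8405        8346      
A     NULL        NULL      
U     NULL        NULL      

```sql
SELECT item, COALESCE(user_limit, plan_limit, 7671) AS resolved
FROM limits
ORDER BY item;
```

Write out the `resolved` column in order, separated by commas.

item=A: user_limit=NULL, plan_limit=NULL, → literal 7671 → 7671
item=C: user_limit=1144 → 1144
item=E: user_limit=NULL, plan_limit=NULL, → literal 7671 → 7671
item=G: user_limit=NULL, plan_limit=NULL, → literal 7671 → 7671
item=H: user_limit=4880 → 4880
item=K: user_limit=NULL, plan_limit=6603 → 6603
item=M: user_limit=8405 → 8405
item=N: user_limit=NULL, plan_limit=NULL, → literal 7671 → 7671
item=U: user_limit=NULL, plan_limit=NULL, → literal 7671 → 7671
item=X: user_limit=NULL, plan_limit=NULL, → literal 7671 → 7671

7671, 1144, 7671, 7671, 4880, 6603, 8405, 7671, 7671, 7671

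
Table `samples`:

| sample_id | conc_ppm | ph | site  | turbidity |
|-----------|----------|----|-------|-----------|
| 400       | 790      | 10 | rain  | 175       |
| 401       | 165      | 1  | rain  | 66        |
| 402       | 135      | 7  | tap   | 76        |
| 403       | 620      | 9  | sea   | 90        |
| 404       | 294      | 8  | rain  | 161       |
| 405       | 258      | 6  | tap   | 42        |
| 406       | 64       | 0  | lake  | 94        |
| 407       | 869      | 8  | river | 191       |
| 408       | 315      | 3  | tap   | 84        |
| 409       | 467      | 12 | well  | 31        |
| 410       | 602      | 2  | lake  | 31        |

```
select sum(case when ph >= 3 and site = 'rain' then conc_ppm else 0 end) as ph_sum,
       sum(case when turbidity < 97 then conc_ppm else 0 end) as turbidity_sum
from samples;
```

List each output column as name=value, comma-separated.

ph_sum=1084, turbidity_sum=2626

[ph_sum: ph >= 3 and site = 'rain']
sample_id=400: ✓ → 790
sample_id=401: ✗
sample_id=402: ✗
sample_id=403: ✗
sample_id=404: ✓ → 294
sample_id=405: ✗
sample_id=406: ✗
sample_id=407: ✗
sample_id=408: ✗
sample_id=409: ✗
sample_id=410: ✗
ph_sum = 790 + 294 = 1084
—
[turbidity_sum: turbidity < 97]
sample_id=400: ✗
sample_id=401: ✓ → 165
sample_id=402: ✓ → 135
sample_id=403: ✓ → 620
sample_id=404: ✗
sample_id=405: ✓ → 258
sample_id=406: ✓ → 64
sample_id=407: ✗
sample_id=408: ✓ → 315
sample_id=409: ✓ → 467
sample_id=410: ✓ → 602
turbidity_sum = 165 + 135 + 620 + 258 + 64 + 315 + 467 + 602 = 2626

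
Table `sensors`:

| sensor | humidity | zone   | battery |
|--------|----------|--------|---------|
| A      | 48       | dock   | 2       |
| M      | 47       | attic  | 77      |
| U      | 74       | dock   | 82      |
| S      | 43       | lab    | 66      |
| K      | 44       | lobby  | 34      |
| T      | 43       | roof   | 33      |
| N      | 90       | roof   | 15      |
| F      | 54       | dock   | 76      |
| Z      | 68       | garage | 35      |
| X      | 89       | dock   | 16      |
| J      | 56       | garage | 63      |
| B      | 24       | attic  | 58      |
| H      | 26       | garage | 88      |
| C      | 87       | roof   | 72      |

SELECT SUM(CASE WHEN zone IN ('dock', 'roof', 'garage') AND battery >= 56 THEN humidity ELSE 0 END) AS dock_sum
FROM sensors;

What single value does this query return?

297

sensor=A: ✗
sensor=M: ✗
sensor=U: ✓ → 74
sensor=S: ✗
sensor=K: ✗
sensor=T: ✗
sensor=N: ✗
sensor=F: ✓ → 54
sensor=Z: ✗
sensor=X: ✗
sensor=J: ✓ → 56
sensor=B: ✗
sensor=H: ✓ → 26
sensor=C: ✓ → 87
dock_sum = 74 + 54 + 56 + 26 + 87 = 297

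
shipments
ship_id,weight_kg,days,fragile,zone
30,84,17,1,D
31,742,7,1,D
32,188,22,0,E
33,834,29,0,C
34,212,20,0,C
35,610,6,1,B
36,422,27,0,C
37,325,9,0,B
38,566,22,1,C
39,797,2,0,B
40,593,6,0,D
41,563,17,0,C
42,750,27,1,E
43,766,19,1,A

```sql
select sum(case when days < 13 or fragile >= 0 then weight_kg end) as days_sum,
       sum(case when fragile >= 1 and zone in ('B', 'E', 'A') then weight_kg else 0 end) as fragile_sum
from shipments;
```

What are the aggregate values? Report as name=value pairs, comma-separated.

days_sum=7452, fragile_sum=2126

[days_sum: days < 13 or fragile >= 0]
ship_id=30: ✓ → 84
ship_id=31: ✓ → 742
ship_id=32: ✓ → 188
ship_id=33: ✓ → 834
ship_id=34: ✓ → 212
ship_id=35: ✓ → 610
ship_id=36: ✓ → 422
ship_id=37: ✓ → 325
ship_id=38: ✓ → 566
ship_id=39: ✓ → 797
ship_id=40: ✓ → 593
ship_id=41: ✓ → 563
ship_id=42: ✓ → 750
ship_id=43: ✓ → 766
days_sum = 84 + 742 + 188 + 834 + 212 + 610 + 422 + 325 + 566 + 797 + 593 + 563 + 750 + 766 = 7452
—
[fragile_sum: fragile >= 1 and zone in ('B', 'E', 'A')]
ship_id=30: ✗
ship_id=31: ✗
ship_id=32: ✗
ship_id=33: ✗
ship_id=34: ✗
ship_id=35: ✓ → 610
ship_id=36: ✗
ship_id=37: ✗
ship_id=38: ✗
ship_id=39: ✗
ship_id=40: ✗
ship_id=41: ✗
ship_id=42: ✓ → 750
ship_id=43: ✓ → 766
fragile_sum = 610 + 750 + 766 = 2126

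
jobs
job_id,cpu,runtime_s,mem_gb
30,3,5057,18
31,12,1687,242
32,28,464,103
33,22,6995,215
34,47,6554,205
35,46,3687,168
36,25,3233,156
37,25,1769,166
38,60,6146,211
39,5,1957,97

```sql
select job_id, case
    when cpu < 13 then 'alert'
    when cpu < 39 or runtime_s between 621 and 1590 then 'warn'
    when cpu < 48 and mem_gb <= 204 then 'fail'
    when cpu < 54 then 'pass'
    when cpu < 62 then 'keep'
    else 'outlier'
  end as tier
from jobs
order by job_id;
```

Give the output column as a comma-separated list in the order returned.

job_id=30: cpu < 13 → alert
job_id=31: cpu < 13 → alert
job_id=32: cpu < 39 or runtime_s between 621 and 1590 → warn
job_id=33: cpu < 39 or runtime_s between 621 and 1590 → warn
job_id=34: cpu < 54 → pass
job_id=35: cpu < 48 and mem_gb <= 204 → fail
job_id=36: cpu < 39 or runtime_s between 621 and 1590 → warn
job_id=37: cpu < 39 or runtime_s between 621 and 1590 → warn
job_id=38: cpu < 62 → keep
job_id=39: cpu < 13 → alert

alert, alert, warn, warn, pass, fail, warn, warn, keep, alert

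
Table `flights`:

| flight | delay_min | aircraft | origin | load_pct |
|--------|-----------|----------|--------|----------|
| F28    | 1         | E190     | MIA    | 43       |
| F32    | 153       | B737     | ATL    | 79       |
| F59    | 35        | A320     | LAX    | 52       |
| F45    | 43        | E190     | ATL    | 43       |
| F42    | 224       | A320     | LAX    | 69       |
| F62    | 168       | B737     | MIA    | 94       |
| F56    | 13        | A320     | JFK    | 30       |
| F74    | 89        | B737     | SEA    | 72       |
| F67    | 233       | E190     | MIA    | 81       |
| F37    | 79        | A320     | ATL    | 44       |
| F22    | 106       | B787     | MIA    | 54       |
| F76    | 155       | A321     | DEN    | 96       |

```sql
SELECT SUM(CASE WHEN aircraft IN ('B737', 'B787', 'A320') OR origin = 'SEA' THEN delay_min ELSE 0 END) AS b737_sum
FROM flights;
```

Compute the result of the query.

867

flight=F28: ✗
flight=F32: ✓ → 153
flight=F59: ✓ → 35
flight=F45: ✗
flight=F42: ✓ → 224
flight=F62: ✓ → 168
flight=F56: ✓ → 13
flight=F74: ✓ → 89
flight=F67: ✗
flight=F37: ✓ → 79
flight=F22: ✓ → 106
flight=F76: ✗
b737_sum = 153 + 35 + 224 + 168 + 13 + 89 + 79 + 106 = 867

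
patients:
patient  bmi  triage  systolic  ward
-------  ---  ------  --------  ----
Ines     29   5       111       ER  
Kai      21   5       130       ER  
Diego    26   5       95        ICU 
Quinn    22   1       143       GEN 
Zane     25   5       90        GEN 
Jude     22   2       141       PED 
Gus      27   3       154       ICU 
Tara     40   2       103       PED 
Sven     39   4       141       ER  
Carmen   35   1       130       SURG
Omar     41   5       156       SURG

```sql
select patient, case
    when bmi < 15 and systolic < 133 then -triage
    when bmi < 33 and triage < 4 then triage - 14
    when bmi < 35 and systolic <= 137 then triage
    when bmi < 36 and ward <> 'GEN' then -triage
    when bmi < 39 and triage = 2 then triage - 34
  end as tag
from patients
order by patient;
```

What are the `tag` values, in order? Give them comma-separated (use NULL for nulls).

-1, 5, -11, 5, -12, 5, NULL, -13, NULL, NULL, 5

patient=Carmen: bmi < 36 and ward <> 'GEN' → -1
patient=Diego: bmi < 35 and systolic <= 137 → 5
patient=Gus: bmi < 33 and triage < 4 → -11
patient=Ines: bmi < 35 and systolic <= 137 → 5
patient=Jude: bmi < 33 and triage < 4 → -12
patient=Kai: bmi < 35 and systolic <= 137 → 5
patient=Omar: (no match → NULL) → NULL
patient=Quinn: bmi < 33 and triage < 4 → -13
patient=Sven: (no match → NULL) → NULL
patient=Tara: (no match → NULL) → NULL
patient=Zane: bmi < 35 and systolic <= 137 → 5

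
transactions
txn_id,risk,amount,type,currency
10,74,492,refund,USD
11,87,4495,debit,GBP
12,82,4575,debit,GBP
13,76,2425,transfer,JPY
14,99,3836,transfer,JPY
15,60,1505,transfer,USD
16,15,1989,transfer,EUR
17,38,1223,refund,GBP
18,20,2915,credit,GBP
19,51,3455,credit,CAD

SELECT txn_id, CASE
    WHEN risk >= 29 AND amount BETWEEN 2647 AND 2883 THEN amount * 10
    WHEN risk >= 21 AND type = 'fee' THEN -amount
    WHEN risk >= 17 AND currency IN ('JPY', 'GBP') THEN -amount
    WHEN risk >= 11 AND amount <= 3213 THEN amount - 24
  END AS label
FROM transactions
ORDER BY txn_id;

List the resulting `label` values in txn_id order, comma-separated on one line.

468, -4495, -4575, -2425, -3836, 1481, 1965, -1223, -2915, NULL

txn_id=10: risk >= 11 AND amount <= 3213 → 468
txn_id=11: risk >= 17 AND currency IN ('JPY', 'GBP') → -4495
txn_id=12: risk >= 17 AND currency IN ('JPY', 'GBP') → -4575
txn_id=13: risk >= 17 AND currency IN ('JPY', 'GBP') → -2425
txn_id=14: risk >= 17 AND currency IN ('JPY', 'GBP') → -3836
txn_id=15: risk >= 11 AND amount <= 3213 → 1481
txn_id=16: risk >= 11 AND amount <= 3213 → 1965
txn_id=17: risk >= 17 AND currency IN ('JPY', 'GBP') → -1223
txn_id=18: risk >= 17 AND currency IN ('JPY', 'GBP') → -2915
txn_id=19: (no match → NULL) → NULL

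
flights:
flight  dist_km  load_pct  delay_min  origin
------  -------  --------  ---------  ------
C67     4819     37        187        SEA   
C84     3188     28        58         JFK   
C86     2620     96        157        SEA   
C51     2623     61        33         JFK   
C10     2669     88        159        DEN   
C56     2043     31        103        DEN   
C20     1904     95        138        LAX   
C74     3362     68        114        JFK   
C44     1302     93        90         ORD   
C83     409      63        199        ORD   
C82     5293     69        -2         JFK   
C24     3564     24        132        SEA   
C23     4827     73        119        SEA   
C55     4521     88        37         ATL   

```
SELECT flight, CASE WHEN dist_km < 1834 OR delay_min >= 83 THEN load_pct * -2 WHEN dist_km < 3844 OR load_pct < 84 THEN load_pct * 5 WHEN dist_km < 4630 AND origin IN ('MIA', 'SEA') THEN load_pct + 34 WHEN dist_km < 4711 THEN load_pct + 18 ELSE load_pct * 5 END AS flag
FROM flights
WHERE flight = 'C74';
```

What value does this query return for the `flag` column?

-136

flight = C74: dist_km=3362, load_pct=68, delay_min=114, origin=JFK.
dist_km < 1834 OR delay_min >= 83 → true → -136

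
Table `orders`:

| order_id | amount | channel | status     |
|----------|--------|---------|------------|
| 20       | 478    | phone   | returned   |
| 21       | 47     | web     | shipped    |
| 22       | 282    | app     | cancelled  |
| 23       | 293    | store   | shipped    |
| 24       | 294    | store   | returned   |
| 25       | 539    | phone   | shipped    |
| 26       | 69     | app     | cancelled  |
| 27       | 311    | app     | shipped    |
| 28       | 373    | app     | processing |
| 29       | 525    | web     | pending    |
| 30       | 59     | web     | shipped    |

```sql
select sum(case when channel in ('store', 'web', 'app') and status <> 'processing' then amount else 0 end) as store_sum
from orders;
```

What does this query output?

1880

order_id=20: ✗
order_id=21: ✓ → 47
order_id=22: ✓ → 282
order_id=23: ✓ → 293
order_id=24: ✓ → 294
order_id=25: ✗
order_id=26: ✓ → 69
order_id=27: ✓ → 311
order_id=28: ✗
order_id=29: ✓ → 525
order_id=30: ✓ → 59
store_sum = 47 + 282 + 293 + 294 + 69 + 311 + 525 + 59 = 1880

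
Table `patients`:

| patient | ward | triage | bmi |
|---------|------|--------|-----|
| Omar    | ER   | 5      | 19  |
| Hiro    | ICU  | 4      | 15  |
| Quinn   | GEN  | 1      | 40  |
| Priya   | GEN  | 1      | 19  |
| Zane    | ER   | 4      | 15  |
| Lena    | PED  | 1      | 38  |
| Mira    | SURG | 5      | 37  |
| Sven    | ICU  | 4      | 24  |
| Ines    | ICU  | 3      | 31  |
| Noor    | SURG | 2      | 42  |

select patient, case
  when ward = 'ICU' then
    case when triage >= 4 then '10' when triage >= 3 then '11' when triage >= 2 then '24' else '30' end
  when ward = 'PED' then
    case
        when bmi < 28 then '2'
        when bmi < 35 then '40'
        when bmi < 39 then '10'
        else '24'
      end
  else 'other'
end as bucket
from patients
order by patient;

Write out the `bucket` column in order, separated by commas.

patient=Hiro: ward='ICU' → inner[triage >= 4] → 10
patient=Ines: ward='ICU' → inner[triage >= 3] → 11
patient=Lena: ward='PED' → inner[bmi < 39] → 10
patient=Mira: ward='SURG' → outer ELSE → other
patient=Noor: ward='SURG' → outer ELSE → other
patient=Omar: ward='ER' → outer ELSE → other
patient=Priya: ward='GEN' → outer ELSE → other
patient=Quinn: ward='GEN' → outer ELSE → other
patient=Sven: ward='ICU' → inner[triage >= 4] → 10
patient=Zane: ward='ER' → outer ELSE → other

10, 11, 10, other, other, other, other, other, 10, other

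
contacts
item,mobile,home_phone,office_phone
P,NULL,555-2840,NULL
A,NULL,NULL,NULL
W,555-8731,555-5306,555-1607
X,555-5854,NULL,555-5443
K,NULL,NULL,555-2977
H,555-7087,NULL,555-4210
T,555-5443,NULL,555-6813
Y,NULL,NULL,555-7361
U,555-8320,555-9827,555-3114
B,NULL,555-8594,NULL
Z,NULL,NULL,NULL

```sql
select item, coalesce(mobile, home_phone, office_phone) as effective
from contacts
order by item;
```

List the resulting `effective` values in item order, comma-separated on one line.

item=A: mobile=NULL, home_phone=NULL, office_phone=NULL (all NULL) → NULL
item=B: mobile=NULL, home_phone=555-8594 → 555-8594
item=H: mobile=555-7087 → 555-7087
item=K: mobile=NULL, home_phone=NULL, office_phone=555-2977 → 555-2977
item=P: mobile=NULL, home_phone=555-2840 → 555-2840
item=T: mobile=555-5443 → 555-5443
item=U: mobile=555-8320 → 555-8320
item=W: mobile=555-8731 → 555-8731
item=X: mobile=555-5854 → 555-5854
item=Y: mobile=NULL, home_phone=NULL, office_phone=555-7361 → 555-7361
item=Z: mobile=NULL, home_phone=NULL, office_phone=NULL (all NULL) → NULL

NULL, 555-8594, 555-7087, 555-2977, 555-2840, 555-5443, 555-8320, 555-8731, 555-5854, 555-7361, NULL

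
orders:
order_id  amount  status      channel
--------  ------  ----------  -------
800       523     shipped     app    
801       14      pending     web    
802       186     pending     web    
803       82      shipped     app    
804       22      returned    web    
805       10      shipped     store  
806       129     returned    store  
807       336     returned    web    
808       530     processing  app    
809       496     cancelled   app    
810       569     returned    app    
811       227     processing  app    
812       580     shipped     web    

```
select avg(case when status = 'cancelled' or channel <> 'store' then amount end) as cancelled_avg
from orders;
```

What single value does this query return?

order_id=800: ✓ → 523
order_id=801: ✓ → 14
order_id=802: ✓ → 186
order_id=803: ✓ → 82
order_id=804: ✓ → 22
order_id=805: ✗
order_id=806: ✗
order_id=807: ✓ → 336
order_id=808: ✓ → 530
order_id=809: ✓ → 496
order_id=810: ✓ → 569
order_id=811: ✓ → 227
order_id=812: ✓ → 580
cancelled_avg = (523 + 14 + 186 + 82 + 22 + 336 + 530 + 496 + 569 + 227 + 580) / 11 = 324.0909090909

324.0909090909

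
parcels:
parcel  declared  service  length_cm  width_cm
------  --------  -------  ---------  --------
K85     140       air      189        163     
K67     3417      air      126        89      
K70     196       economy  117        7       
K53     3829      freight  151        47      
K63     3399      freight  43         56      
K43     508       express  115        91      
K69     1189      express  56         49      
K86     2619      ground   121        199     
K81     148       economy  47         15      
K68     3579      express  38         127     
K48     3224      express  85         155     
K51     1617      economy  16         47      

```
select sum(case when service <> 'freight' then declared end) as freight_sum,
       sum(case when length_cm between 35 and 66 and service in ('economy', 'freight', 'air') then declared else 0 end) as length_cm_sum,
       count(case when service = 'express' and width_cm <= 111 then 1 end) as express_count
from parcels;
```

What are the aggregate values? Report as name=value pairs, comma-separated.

freight_sum=16637, length_cm_sum=3547, express_count=2

[freight_sum: service <> 'freight']
parcel=K85: ✓ → 140
parcel=K67: ✓ → 3417
parcel=K70: ✓ → 196
parcel=K53: ✗
parcel=K63: ✗
parcel=K43: ✓ → 508
parcel=K69: ✓ → 1189
parcel=K86: ✓ → 2619
parcel=K81: ✓ → 148
parcel=K68: ✓ → 3579
parcel=K48: ✓ → 3224
parcel=K51: ✓ → 1617
freight_sum = 140 + 3417 + 196 + 508 + 1189 + 2619 + 148 + 3579 + 3224 + 1617 = 16637
—
[length_cm_sum: length_cm between 35 and 66 and service in ('economy', 'freight', 'air')]
parcel=K85: ✗
parcel=K67: ✗
parcel=K70: ✗
parcel=K53: ✗
parcel=K63: ✓ → 3399
parcel=K43: ✗
parcel=K69: ✗
parcel=K86: ✗
parcel=K81: ✓ → 148
parcel=K68: ✗
parcel=K48: ✗
parcel=K51: ✗
length_cm_sum = 3399 + 148 = 3547
—
[express_count: service = 'express' and width_cm <= 111]
parcel=K85: ✗
parcel=K67: ✗
parcel=K70: ✗
parcel=K53: ✗
parcel=K63: ✗
parcel=K43: ✓ → 1
parcel=K69: ✓ → 1
parcel=K86: ✗
parcel=K81: ✗
parcel=K68: ✗
parcel=K48: ✗
parcel=K51: ✗
express_count = COUNT(1, 1) = 2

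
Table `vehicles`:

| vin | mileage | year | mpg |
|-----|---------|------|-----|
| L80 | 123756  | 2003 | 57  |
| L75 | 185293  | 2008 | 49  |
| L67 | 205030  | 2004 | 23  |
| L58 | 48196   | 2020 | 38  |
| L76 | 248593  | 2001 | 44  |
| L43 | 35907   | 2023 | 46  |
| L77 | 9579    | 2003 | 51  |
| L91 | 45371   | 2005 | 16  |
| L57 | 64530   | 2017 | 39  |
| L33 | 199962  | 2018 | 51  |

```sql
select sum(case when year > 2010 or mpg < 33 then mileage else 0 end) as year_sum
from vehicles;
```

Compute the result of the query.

598996

vin=L80: ✗
vin=L75: ✗
vin=L67: ✓ → 205030
vin=L58: ✓ → 48196
vin=L76: ✗
vin=L43: ✓ → 35907
vin=L77: ✗
vin=L91: ✓ → 45371
vin=L57: ✓ → 64530
vin=L33: ✓ → 199962
year_sum = 205030 + 48196 + 35907 + 45371 + 64530 + 199962 = 598996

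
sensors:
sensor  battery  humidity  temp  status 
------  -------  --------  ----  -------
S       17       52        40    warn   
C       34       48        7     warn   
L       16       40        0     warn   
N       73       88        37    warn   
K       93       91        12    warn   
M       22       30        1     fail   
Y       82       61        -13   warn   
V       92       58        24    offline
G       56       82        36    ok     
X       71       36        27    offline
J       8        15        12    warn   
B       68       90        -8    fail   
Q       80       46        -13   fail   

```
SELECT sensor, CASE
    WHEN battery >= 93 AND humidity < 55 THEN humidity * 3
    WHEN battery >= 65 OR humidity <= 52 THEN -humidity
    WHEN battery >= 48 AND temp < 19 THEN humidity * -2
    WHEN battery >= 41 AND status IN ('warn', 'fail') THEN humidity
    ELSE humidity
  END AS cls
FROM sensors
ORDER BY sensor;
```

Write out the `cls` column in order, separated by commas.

-90, -48, 82, -15, -91, -40, -30, -88, -46, -52, -58, -36, -61

sensor=B: battery >= 65 OR humidity <= 52 → -90
sensor=C: battery >= 65 OR humidity <= 52 → -48
sensor=G: ELSE → 82
sensor=J: battery >= 65 OR humidity <= 52 → -15
sensor=K: battery >= 65 OR humidity <= 52 → -91
sensor=L: battery >= 65 OR humidity <= 52 → -40
sensor=M: battery >= 65 OR humidity <= 52 → -30
sensor=N: battery >= 65 OR humidity <= 52 → -88
sensor=Q: battery >= 65 OR humidity <= 52 → -46
sensor=S: battery >= 65 OR humidity <= 52 → -52
sensor=V: battery >= 65 OR humidity <= 52 → -58
sensor=X: battery >= 65 OR humidity <= 52 → -36
sensor=Y: battery >= 65 OR humidity <= 52 → -61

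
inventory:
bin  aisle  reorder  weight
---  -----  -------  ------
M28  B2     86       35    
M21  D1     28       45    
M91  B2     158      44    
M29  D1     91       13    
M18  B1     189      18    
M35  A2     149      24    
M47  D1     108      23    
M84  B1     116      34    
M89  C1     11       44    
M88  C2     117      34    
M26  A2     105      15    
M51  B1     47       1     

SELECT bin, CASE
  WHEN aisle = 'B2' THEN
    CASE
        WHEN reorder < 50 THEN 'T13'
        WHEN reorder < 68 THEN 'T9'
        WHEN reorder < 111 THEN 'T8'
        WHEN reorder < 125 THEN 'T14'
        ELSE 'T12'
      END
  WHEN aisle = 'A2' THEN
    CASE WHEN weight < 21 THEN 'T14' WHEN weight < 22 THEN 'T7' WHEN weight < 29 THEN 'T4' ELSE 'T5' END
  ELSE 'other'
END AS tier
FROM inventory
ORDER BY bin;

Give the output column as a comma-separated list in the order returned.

bin=M18: aisle='B1' → outer ELSE → other
bin=M21: aisle='D1' → outer ELSE → other
bin=M26: aisle='A2' → inner[weight < 21] → T14
bin=M28: aisle='B2' → inner[reorder < 111] → T8
bin=M29: aisle='D1' → outer ELSE → other
bin=M35: aisle='A2' → inner[weight < 29] → T4
bin=M47: aisle='D1' → outer ELSE → other
bin=M51: aisle='B1' → outer ELSE → other
bin=M84: aisle='B1' → outer ELSE → other
bin=M88: aisle='C2' → outer ELSE → other
bin=M89: aisle='C1' → outer ELSE → other
bin=M91: aisle='B2' → inner[ELSE] → T12

other, other, T14, T8, other, T4, other, other, other, other, other, T12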